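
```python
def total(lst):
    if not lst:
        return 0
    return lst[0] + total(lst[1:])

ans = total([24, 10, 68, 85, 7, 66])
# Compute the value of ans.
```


total([24, 10, 68, 85, 7, 66])
= 24 + total([10, 68, 85, 7, 66])
= 24 + 10 + total([68, 85, 7, 66])
= 24 + 10 + 68 + total([85, 7, 66])
= 24 + 10 + 68 + 85 + total([7, 66])
= 24 + 10 + 68 + 85 + 7 + total([66])
= 24 + 10 + 68 + 85 + 7 + 66 + total([])
= 24 + 10 + 68 + 85 + 7 + 66 + 0
= 260


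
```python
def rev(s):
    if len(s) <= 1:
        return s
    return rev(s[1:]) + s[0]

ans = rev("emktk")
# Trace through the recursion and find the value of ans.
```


rev("emktk")
= rev("mktk") + "e"
= rev("ktk") + "m" + "e"
= rev("tk") + "k" + "m" + "e"
= rev("k") + "t" + "k" + "m" + "e"
= "k" + "t" + "k" + "m" + "e"
= "ktkme"


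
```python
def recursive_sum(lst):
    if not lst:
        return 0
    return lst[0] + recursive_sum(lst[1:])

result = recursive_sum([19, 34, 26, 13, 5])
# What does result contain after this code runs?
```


recursive_sum([19, 34, 26, 13, 5])
= 19 + recursive_sum([34, 26, 13, 5])
= 19 + 34 + recursive_sum([26, 13, 5])
= 19 + 34 + 26 + recursive_sum([13, 5])
= 19 + 34 + 26 + 13 + recursive_sum([5])
= 19 + 34 + 26 + 13 + 5 + recursive_sum([])
= 19 + 34 + 26 + 13 + 5 + 0
= 97


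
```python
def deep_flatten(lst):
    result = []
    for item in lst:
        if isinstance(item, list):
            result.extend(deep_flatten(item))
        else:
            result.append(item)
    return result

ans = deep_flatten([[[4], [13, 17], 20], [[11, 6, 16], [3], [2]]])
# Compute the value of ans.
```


deep_flatten([[[4], [13, 17], 20], [[11, 6, 16], [3], [2]]])
Processing each element:
  [[4], [13, 17], 20] is a list -> deep_flatten recursively -> [4, 13, 17, 20]
  [[11, 6, 16], [3], [2]] is a list -> deep_flatten recursively -> [11, 6, 16, 3, 2]
= [4, 13, 17, 20, 11, 6, 16, 3, 2]


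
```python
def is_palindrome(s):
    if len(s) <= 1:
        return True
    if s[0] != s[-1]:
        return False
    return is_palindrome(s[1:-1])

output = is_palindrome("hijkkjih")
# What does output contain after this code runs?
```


is_palindrome("hijkkjih")
"hijkkjih": s[0]='h' == s[-1]='h' -> is_palindrome("ijkkji")
"ijkkji": s[0]='i' == s[-1]='i' -> is_palindrome("jkkj")
"jkkj": s[0]='j' == s[-1]='j' -> is_palindrome("kk")
"kk": s[0]='k' == s[-1]='k' -> is_palindrome("")
"": len <= 1 -> True
= True


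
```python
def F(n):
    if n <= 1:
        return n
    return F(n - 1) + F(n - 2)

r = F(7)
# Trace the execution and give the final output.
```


F(7)
= F(6) + F(5)
= (F(5) + F(4)) + F(5)
Computing bottom-up: F(0)=0, F(1)=1, F(2)=1, F(3)=2, F(4)=3, F(5)=5, F(6)=8, F(7)=13
= 13


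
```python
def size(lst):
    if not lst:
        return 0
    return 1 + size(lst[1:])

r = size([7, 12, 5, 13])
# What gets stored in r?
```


size([7, 12, 5, 13])
= 1 + size([12, 5, 13])
= 1 + 1 + size([5, 13])
= 1 + 1 + 1 + size([13])
= 1 + 1 + 1 + 1 + size([])
= 1 + 1 + 1 + 1 + 0
= 4


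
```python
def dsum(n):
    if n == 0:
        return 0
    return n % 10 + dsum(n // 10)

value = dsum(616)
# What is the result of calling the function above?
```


dsum(616)
= 6 + dsum(61)
= 6 + 1 + dsum(6)
= 6 + 1 + 6 + dsum(0)
= 6 + 1 + 6 + 0
= 13


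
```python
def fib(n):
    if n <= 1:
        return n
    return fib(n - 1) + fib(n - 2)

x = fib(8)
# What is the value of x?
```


fib(8)
= fib(7) + fib(6)
= (fib(6) + fib(5)) + fib(6)
Computing bottom-up: fib(0)=0, fib(1)=1, fib(2)=1, fib(3)=2, fib(4)=3, fib(5)=5, fib(6)=8, fib(7)=13, fib(8)=21
= 21


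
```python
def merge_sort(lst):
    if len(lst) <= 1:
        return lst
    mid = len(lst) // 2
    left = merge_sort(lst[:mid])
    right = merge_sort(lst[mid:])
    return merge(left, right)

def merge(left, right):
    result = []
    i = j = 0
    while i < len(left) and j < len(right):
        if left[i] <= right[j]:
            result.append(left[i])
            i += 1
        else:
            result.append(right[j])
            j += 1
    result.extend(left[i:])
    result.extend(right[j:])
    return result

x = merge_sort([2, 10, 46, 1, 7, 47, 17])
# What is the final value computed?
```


merge_sort([2, 10, 46, 1, 7, 47, 17])
Split into [2, 10, 46] and [1, 7, 47, 17]
Left sorted: [2, 10, 46]
Right sorted: [1, 7, 17, 47]
Merge [2, 10, 46] and [1, 7, 17, 47]
= [1, 2, 7, 10, 17, 46, 47]


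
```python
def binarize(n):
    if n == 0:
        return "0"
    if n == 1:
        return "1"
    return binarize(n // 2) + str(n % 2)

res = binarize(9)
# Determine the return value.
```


binarize(9)
= binarize(4) + "1"
= binarize(2) + "0" + "1"
= binarize(1) + "0" + "0" + "1"
= "1" + "0" + "0" + "1"
= "1001"


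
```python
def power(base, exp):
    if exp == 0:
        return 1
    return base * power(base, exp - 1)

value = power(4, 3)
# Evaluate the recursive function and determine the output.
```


power(4, 3)
= 4 * power(4, 2)
= 4 * 4 * power(4, 1)
= 4 * 4 * 4 * power(4, 0)
= 4 * 4 * 4 * 1
= 64


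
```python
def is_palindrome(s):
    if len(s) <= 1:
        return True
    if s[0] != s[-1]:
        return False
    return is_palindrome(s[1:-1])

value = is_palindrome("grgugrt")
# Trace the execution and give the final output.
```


is_palindrome("grgugrt")
"grgugrt": s[0]='g' != s[-1]='t' -> False
= False


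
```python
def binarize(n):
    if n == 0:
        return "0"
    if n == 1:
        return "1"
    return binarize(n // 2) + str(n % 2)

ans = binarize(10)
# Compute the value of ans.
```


binarize(10)
= binarize(5) + "0"
= binarize(2) + "1" + "0"
= binarize(1) + "0" + "1" + "0"
= "1" + "0" + "1" + "0"
= "1010"


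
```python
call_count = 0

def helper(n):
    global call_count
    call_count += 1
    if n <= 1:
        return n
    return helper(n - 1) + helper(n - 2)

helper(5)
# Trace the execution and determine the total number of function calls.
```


helper(5) calls helper(4) and helper(3); each non-base call branches into two more.
Let C(k) = total number of calls made by helper(k), including the call to helper(k) itself.
Base cases: C(0) = 1, C(1) = 1
Recurrence: C(k) = 1 + C(k-1) + C(k-2)
  C(2) = 1 + C(1) + C(0) = 1 + 1 + 1 = 3
  C(3) = 1 + C(2) + C(1) = 1 + 3 + 1 = 5
  C(4) = 1 + C(3) + C(2) = 1 + 5 + 3 = 9
  C(5) = 1 + C(4) + C(3) = 1 + 9 + 5 = 15
Total calls = C(5) = 15


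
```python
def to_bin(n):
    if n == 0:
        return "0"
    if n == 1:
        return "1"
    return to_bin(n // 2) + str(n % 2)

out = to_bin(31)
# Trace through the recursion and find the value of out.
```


to_bin(31)
= to_bin(15) + "1"
= to_bin(7) + "1" + "1"
= to_bin(3) + "1" + "1" + "1"
= to_bin(1) + "1" + "1" + "1" + "1"
= "1" + "1" + "1" + "1" + "1"
= "11111"


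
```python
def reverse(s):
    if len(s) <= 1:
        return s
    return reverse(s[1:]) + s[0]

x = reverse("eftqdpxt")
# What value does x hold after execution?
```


reverse("eftqdpxt")
= reverse("ftqdpxt") + "e"
= reverse("tqdpxt") + "f" + "e"
= reverse("qdpxt") + "t" + "f" + "e"
= reverse("dpxt") + "q" + "t" + "f" + "e"
= reverse("pxt") + "d" + "q" + "t" + "f" + "e"
= reverse("xt") + "p" + "d" + "q" + "t" + "f" + "e"
= reverse("t") + "x" + "p" + "d" + "q" + "t" + "f" + "e"
= "t" + "x" + "p" + "d" + "q" + "t" + "f" + "e"
= "txpdqtfe"


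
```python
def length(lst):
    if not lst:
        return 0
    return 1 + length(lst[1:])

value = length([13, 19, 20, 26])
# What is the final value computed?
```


length([13, 19, 20, 26])
= 1 + length([19, 20, 26])
= 1 + 1 + length([20, 26])
= 1 + 1 + 1 + length([26])
= 1 + 1 + 1 + 1 + length([])
= 1 + 1 + 1 + 1 + 0
= 4


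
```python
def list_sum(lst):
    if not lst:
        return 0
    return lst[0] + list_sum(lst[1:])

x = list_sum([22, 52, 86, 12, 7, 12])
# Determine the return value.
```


list_sum([22, 52, 86, 12, 7, 12])
= 22 + list_sum([52, 86, 12, 7, 12])
= 22 + 52 + list_sum([86, 12, 7, 12])
= 22 + 52 + 86 + list_sum([12, 7, 12])
= 22 + 52 + 86 + 12 + list_sum([7, 12])
= 22 + 52 + 86 + 12 + 7 + list_sum([12])
= 22 + 52 + 86 + 12 + 7 + 12 + list_sum([])
= 22 + 52 + 86 + 12 + 7 + 12 + 0
= 191


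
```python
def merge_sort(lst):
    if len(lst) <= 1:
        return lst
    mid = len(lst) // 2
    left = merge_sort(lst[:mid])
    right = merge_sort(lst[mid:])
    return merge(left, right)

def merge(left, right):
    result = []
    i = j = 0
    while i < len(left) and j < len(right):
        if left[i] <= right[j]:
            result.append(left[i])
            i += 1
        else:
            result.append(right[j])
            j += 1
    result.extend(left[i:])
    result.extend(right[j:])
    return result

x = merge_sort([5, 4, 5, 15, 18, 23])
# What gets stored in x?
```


merge_sort([5, 4, 5, 15, 18, 23])
Split into [5, 4, 5] and [15, 18, 23]
Left sorted: [4, 5, 5]
Right sorted: [15, 18, 23]
Merge [4, 5, 5] and [15, 18, 23]
= [4, 5, 5, 15, 18, 23]


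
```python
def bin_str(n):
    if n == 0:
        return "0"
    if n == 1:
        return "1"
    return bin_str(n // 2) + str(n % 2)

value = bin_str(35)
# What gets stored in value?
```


bin_str(35)
= bin_str(17) + "1"
= bin_str(8) + "1" + "1"
= bin_str(4) + "0" + "1" + "1"
= bin_str(2) + "0" + "0" + "1" + "1"
= bin_str(1) + "0" + "0" + "0" + "1" + "1"
= "1" + "0" + "0" + "0" + "1" + "1"
= "100011"


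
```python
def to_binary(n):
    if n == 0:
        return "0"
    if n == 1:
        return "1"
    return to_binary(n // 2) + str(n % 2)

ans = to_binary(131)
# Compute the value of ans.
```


to_binary(131)
= to_binary(65) + "1"
= to_binary(32) + "1" + "1"
= to_binary(16) + "0" + "1" + "1"
= to_binary(8) + "0" + "0" + "1" + "1"
= to_binary(4) + "0" + "0" + "0" + "1" + "1"
= to_binary(2) + "0" + "0" + "0" + "0" + "1" + "1"
= to_binary(1) + "0" + "0" + "0" + "0" + "0" + "1" + "1"
= "1" + "0" + "0" + "0" + "0" + "0" + "1" + "1"
= "10000011"


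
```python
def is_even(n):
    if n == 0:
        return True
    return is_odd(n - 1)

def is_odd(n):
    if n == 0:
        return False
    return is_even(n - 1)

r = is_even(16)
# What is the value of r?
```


is_even(16)
= is_odd(15)
= is_even(14)
= is_odd(13)
= is_even(12)
= is_odd(11)
= is_even(10)
= is_odd(9)
= is_even(8)
= is_odd(7)
= is_even(6)
= is_odd(5)
= is_even(4)
= is_odd(3)
= is_even(2)
= is_odd(1)
= is_even(0)
n == 0: return True
= True


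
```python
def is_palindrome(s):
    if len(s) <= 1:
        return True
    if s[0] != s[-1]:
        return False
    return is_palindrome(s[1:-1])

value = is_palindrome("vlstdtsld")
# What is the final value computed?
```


is_palindrome("vlstdtsld")
"vlstdtsld": s[0]='v' != s[-1]='d' -> False
= False


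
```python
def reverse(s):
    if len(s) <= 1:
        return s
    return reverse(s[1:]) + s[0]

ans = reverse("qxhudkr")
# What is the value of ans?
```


reverse("qxhudkr")
= reverse("xhudkr") + "q"
= reverse("hudkr") + "x" + "q"
= reverse("udkr") + "h" + "x" + "q"
= reverse("dkr") + "u" + "h" + "x" + "q"
= reverse("kr") + "d" + "u" + "h" + "x" + "q"
= reverse("r") + "k" + "d" + "u" + "h" + "x" + "q"
= "r" + "k" + "d" + "u" + "h" + "x" + "q"
= "rkduhxq"


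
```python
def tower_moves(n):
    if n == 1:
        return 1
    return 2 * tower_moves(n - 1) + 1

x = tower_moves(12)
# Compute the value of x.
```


tower_moves(12)
= 2 * tower_moves(11) + 1
= 2 * (2 * tower_moves(10) + 1) + 1
= 2 * (2 * (2 * tower_moves(9) + 1) + 1) + 1
= 2 * (2 * (2 * (2 * tower_moves(8) + 1) + 1) + 1) + 1
= 2 * (2 * (2 * (2 * (2 * tower_moves(7) + 1) + 1) + 1) + 1) + 1
= 2 * (2 * (2 * (2 * (2 * (2 * tower_moves(6) + 1) + 1) + 1) + 1) + 1) + 1
= 2 * (2 * (2 * (2 * (2 * (2 * (2 * tower_moves(5) + 1) + 1) + 1) + 1) + 1) + 1) + 1
= 2 * (2 * (2 * (2 * (2 * (2 * (2 * (2 * tower_moves(4) + 1) + 1) + 1) + 1) + 1) + 1) + 1) + 1
= 2 * (2 * (2 * (2 * (2 * (2 * (2 * (2 * (2 * tower_moves(3) + 1) + 1) + 1) + 1) + 1) + 1) + 1) + 1) + 1
= 2 * (2 * (2 * (2 * (2 * (2 * (2 * (2 * (2 * (2 * tower_moves(2) + 1) + 1) + 1) + 1) + 1) + 1) + 1) + 1) + 1) + 1
= 2 * (2 * (2 * (2 * (2 * (2 * (2 * (2 * (2 * (2 * (2 * tower_moves(1) + 1) + 1) + 1) + 1) + 1) + 1) + 1) + 1) + 1) + 1) + 1
Now compute bottom-up:
tower_moves(1) = 1
tower_moves(2) = 2 * 1 + 1 = 3
tower_moves(3) = 2 * 3 + 1 = 7
tower_moves(4) = 2 * 7 + 1 = 15
tower_moves(5) = 2 * 15 + 1 = 31
tower_moves(6) = 2 * 31 + 1 = 63
tower_moves(7) = 2 * 63 + 1 = 127
tower_moves(8) = 2 * 127 + 1 = 255
tower_moves(9) = 2 * 255 + 1 = 511
tower_moves(10) = 2 * 511 + 1 = 1023
tower_moves(11) = 2 * 1023 + 1 = 2047
tower_moves(12) = 2 * 2047 + 1 = 4095
= 4095


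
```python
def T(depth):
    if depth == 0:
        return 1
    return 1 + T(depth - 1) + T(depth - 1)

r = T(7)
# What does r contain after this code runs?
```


T(7)
= 1 + T(6) + T(6)
= 1 + 2 * T(6)
T(k) = 2^(k+1) - 1
T(0) = 1
T(1) = 3
T(2) = 7
T(3) = 15
T(4) = 31
T(7) = 2^8 - 1 = 255


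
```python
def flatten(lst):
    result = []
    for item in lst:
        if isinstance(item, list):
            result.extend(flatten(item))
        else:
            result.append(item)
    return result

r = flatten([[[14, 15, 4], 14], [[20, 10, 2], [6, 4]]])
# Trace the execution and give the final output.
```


flatten([[[14, 15, 4], 14], [[20, 10, 2], [6, 4]]])
Processing each element:
  [[14, 15, 4], 14] is a list -> flatten recursively -> [14, 15, 4, 14]
  [[20, 10, 2], [6, 4]] is a list -> flatten recursively -> [20, 10, 2, 6, 4]
= [14, 15, 4, 14, 20, 10, 2, 6, 4]


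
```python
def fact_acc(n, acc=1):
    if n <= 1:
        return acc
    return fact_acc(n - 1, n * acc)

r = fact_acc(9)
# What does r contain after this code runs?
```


fact_acc(9, 1)
= fact_acc(8, 9 * 1) = fact_acc(8, 9)
= fact_acc(7, 8 * 9) = fact_acc(7, 72)
= fact_acc(6, 7 * 72) = fact_acc(6, 504)
= fact_acc(5, 6 * 504) = fact_acc(5, 3024)
= fact_acc(4, 5 * 3024) = fact_acc(4, 15120)
= fact_acc(3, 4 * 15120) = fact_acc(3, 60480)
= fact_acc(2, 3 * 60480) = fact_acc(2, 181440)
= fact_acc(1, 2 * 181440) = fact_acc(1, 362880)
n <= 1, return acc = 362880


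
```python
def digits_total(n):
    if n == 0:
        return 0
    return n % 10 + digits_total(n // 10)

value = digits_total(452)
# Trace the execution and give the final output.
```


digits_total(452)
= 2 + digits_total(45)
= 2 + 5 + digits_total(4)
= 2 + 5 + 4 + digits_total(0)
= 2 + 5 + 4 + 0
= 11


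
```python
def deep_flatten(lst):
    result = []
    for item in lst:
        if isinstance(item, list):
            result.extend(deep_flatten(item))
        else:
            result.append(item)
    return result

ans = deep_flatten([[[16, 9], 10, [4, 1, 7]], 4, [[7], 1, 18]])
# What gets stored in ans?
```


deep_flatten([[[16, 9], 10, [4, 1, 7]], 4, [[7], 1, 18]])
Processing each element:
  [[16, 9], 10, [4, 1, 7]] is a list -> deep_flatten recursively -> [16, 9, 10, 4, 1, 7]
  4 is not a list -> append 4
  [[7], 1, 18] is a list -> deep_flatten recursively -> [7, 1, 18]
= [16, 9, 10, 4, 1, 7, 4, 7, 1, 18]


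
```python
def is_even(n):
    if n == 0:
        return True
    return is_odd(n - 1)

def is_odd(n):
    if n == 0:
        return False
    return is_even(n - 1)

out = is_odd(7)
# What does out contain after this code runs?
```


is_odd(7)
= is_even(6)
= is_odd(5)
= is_even(4)
= is_odd(3)
= is_even(2)
= is_odd(1)
= is_even(0)
n == 0: return True
= True


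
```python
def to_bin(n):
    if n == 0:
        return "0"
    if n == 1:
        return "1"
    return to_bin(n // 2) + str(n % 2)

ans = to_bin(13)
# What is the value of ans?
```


to_bin(13)
= to_bin(6) + "1"
= to_bin(3) + "0" + "1"
= to_bin(1) + "1" + "0" + "1"
= "1" + "1" + "0" + "1"
= "1101"


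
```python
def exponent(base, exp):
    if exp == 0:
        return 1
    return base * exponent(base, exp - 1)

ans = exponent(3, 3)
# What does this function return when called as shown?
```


exponent(3, 3)
= 3 * exponent(3, 2)
= 3 * 3 * exponent(3, 1)
= 3 * 3 * 3 * exponent(3, 0)
= 3 * 3 * 3 * 1
= 27


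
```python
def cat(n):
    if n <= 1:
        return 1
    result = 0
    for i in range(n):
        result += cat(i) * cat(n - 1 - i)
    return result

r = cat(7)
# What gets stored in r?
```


cat(7)
= sum of cat(i) * cat(7-1-i) for i in 0..6
First compute sub-values bottom-up:
  cat(0) = 1, cat(1) = 1
  cat(2) = 1*1 + 1*1 = 2
  cat(3) = 1*2 + 1*1 + 2*1 = 5
  cat(4) = 1*5 + 1*2 + 2*1 + 5*1 = 14
  cat(5) = 1*14 + 1*5 + 2*2 + 5*1 + 14*1 = 42
  cat(6) = 1*42 + 1*14 + 2*5 + 5*2 + 14*1 + 42*1 = 132
Now cat(7):
  cat(0)*cat(6) = 1*132 = 132
  cat(1)*cat(5) = 1*42 = 42
  cat(2)*cat(4) = 2*14 = 28
  cat(3)*cat(3) = 5*5 = 25
  cat(4)*cat(2) = 14*2 = 28
  cat(5)*cat(1) = 42*1 = 42
  cat(6)*cat(0) = 132*1 = 132
= 132 + 42 + 28 + 25 + 28 + 42 + 132
= 429


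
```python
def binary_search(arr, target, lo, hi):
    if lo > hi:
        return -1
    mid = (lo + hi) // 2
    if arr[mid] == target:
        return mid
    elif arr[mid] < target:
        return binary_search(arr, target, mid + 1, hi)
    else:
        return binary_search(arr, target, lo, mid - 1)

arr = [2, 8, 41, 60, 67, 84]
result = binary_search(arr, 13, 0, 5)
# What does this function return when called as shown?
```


binary_search(arr, 13, 0, 5)
lo=0, hi=5, mid=2, arr[mid]=41
41 > 13, search left half
lo=0, hi=1, mid=0, arr[mid]=2
2 < 13, search right half
lo=1, hi=1, mid=1, arr[mid]=8
8 < 13, search right half
lo > hi, target not found, return -1
= -1


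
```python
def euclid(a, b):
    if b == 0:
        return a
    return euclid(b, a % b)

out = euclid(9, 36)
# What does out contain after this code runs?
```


euclid(9, 36)
= euclid(36, 9 % 36) = euclid(36, 9)
= euclid(9, 36 % 9) = euclid(9, 0)
b == 0, return a = 9


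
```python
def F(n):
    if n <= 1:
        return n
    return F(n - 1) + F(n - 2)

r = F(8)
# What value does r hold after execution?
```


F(8)
= F(7) + F(6)
= (F(6) + F(5)) + F(6)
Computing bottom-up: F(0)=0, F(1)=1, F(2)=1, F(3)=2, F(4)=3, F(5)=5, F(6)=8, F(7)=13, F(8)=21
= 21


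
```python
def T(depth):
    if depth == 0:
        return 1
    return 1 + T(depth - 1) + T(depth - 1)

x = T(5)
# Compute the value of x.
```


T(5)
= 1 + T(4) + T(4)
= 1 + 2 * T(4)
T(k) = 2^(k+1) - 1
T(0) = 1
T(1) = 3
T(2) = 7
T(3) = 15
T(4) = 31
T(5) = 2^6 - 1 = 63


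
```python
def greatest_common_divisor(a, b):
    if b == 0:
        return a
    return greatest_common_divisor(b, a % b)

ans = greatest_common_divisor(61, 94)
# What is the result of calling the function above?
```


greatest_common_divisor(61, 94)
= greatest_common_divisor(94, 61 % 94) = greatest_common_divisor(94, 61)
= greatest_common_divisor(61, 94 % 61) = greatest_common_divisor(61, 33)
= greatest_common_divisor(33, 61 % 33) = greatest_common_divisor(33, 28)
= greatest_common_divisor(28, 33 % 28) = greatest_common_divisor(28, 5)
= greatest_common_divisor(5, 28 % 5) = greatest_common_divisor(5, 3)
= greatest_common_divisor(3, 5 % 3) = greatest_common_divisor(3, 2)
= greatest_common_divisor(2, 3 % 2) = greatest_common_divisor(2, 1)
= greatest_common_divisor(1, 2 % 1) = greatest_common_divisor(1, 0)
b == 0, return a = 1


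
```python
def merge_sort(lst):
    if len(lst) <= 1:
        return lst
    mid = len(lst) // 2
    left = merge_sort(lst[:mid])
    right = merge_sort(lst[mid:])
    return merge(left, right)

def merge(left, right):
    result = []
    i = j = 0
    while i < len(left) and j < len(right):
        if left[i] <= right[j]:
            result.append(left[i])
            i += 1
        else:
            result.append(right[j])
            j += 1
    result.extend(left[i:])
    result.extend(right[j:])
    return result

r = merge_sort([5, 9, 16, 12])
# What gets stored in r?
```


merge_sort([5, 9, 16, 12])
Split into [5, 9] and [16, 12]
Left sorted: [5, 9]
Right sorted: [12, 16]
Merge [5, 9] and [12, 16]
= [5, 9, 12, 16]


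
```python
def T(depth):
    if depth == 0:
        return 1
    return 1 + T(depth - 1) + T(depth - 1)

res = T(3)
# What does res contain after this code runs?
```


T(3)
= 1 + T(2) + T(2)
= 1 + 2 * T(2)
T(k) = 2^(k+1) - 1
T(0) = 1
T(1) = 3
T(2) = 7
T(3) = 15
T(3) = 2^4 - 1 = 15


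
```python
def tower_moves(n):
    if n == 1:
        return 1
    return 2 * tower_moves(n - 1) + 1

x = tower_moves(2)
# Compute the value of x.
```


tower_moves(2)
= 2 * tower_moves(1) + 1
Now compute bottom-up:
tower_moves(1) = 1
tower_moves(2) = 2 * 1 + 1 = 3
= 3


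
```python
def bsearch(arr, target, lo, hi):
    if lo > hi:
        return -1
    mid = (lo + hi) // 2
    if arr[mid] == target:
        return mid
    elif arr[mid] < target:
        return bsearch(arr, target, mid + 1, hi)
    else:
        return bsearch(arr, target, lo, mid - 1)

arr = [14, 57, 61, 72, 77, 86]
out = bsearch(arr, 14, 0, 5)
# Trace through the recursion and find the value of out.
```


bsearch(arr, 14, 0, 5)
lo=0, hi=5, mid=2, arr[mid]=61
61 > 14, search left half
lo=0, hi=1, mid=0, arr[mid]=14
arr[0] == 14, found at index 0
= 0


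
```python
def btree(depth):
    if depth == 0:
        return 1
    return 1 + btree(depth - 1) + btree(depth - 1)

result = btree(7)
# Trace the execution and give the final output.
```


btree(7)
= 1 + btree(6) + btree(6)
= 1 + 2 * btree(6)
btree(k) = 2^(k+1) - 1
btree(0) = 1
btree(1) = 3
btree(2) = 7
btree(3) = 15
btree(4) = 31
btree(7) = 2^8 - 1 = 255


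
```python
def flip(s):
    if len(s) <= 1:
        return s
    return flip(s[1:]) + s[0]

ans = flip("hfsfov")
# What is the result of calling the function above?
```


flip("hfsfov")
= flip("fsfov") + "h"
= flip("sfov") + "f" + "h"
= flip("fov") + "s" + "f" + "h"
= flip("ov") + "f" + "s" + "f" + "h"
= flip("v") + "o" + "f" + "s" + "f" + "h"
= "v" + "o" + "f" + "s" + "f" + "h"
= "vofsfh"


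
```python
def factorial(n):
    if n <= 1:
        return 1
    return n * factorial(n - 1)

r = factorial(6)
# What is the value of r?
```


factorial(6)
= 6 * factorial(5)
= 6 * 5 * factorial(4)
= 6 * 5 * 4 * factorial(3)
= 6 * 5 * 4 * 3 * factorial(2)
= 6 * 5 * 4 * 3 * 2 * factorial(1)
= 6 * 5 * 4 * 3 * 2 * 1
= 720


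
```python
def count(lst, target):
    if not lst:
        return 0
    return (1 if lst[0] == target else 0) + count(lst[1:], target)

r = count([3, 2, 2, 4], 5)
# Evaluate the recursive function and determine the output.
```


count([3, 2, 2, 4], 5)
lst[0]=3 != 5: 0 + count([2, 2, 4], 5)
lst[0]=2 != 5: 0 + count([2, 4], 5)
lst[0]=2 != 5: 0 + count([4], 5)
lst[0]=4 != 5: 0 + count([], 5)
= 0


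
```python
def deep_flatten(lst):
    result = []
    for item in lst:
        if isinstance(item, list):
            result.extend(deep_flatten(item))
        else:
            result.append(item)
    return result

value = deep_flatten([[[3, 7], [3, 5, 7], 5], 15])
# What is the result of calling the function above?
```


deep_flatten([[[3, 7], [3, 5, 7], 5], 15])
Processing each element:
  [[3, 7], [3, 5, 7], 5] is a list -> deep_flatten recursively -> [3, 7, 3, 5, 7, 5]
  15 is not a list -> append 15
= [3, 7, 3, 5, 7, 5, 15]


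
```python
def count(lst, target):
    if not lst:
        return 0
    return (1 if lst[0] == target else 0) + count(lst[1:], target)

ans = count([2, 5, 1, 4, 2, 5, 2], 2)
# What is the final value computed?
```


count([2, 5, 1, 4, 2, 5, 2], 2)
lst[0]=2 == 2: 1 + count([5, 1, 4, 2, 5, 2], 2)
lst[0]=5 != 2: 0 + count([1, 4, 2, 5, 2], 2)
lst[0]=1 != 2: 0 + count([4, 2, 5, 2], 2)
lst[0]=4 != 2: 0 + count([2, 5, 2], 2)
lst[0]=2 == 2: 1 + count([5, 2], 2)
lst[0]=5 != 2: 0 + count([2], 2)
lst[0]=2 == 2: 1 + count([], 2)
= 3


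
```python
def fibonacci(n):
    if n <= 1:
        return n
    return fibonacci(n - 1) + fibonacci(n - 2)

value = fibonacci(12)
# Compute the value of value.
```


fibonacci(12)
= fibonacci(11) + fibonacci(10)
= (fibonacci(10) + fibonacci(9)) + fibonacci(10)
Computing bottom-up: fibonacci(0)=0, fibonacci(1)=1, fibonacci(2)=1, fibonacci(3)=2, fibonacci(4)=3, fibonacci(5)=5, fibonacci(6)=8, fibonacci(7)=13, fibonacci(8)=21, fibonacci(9)=34, fibonacci(10)=55, fibonacci(11)=89, fibonacci(12)=144
= 144


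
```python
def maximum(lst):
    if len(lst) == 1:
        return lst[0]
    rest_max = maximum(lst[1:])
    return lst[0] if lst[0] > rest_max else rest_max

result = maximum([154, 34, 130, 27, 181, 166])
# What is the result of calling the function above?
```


maximum([154, 34, 130, 27, 181, 166])
= compare 154 with maximum([34, 130, 27, 181, 166])
= compare 34 with maximum([130, 27, 181, 166])
= compare 130 with maximum([27, 181, 166])
= compare 27 with maximum([181, 166])
= compare 181 with maximum([166])
Base: maximum([166]) = 166
compare 181 with 166: max = 181
compare 27 with 181: max = 181
compare 130 with 181: max = 181
compare 34 with 181: max = 181
compare 154 with 181: max = 181
= 181


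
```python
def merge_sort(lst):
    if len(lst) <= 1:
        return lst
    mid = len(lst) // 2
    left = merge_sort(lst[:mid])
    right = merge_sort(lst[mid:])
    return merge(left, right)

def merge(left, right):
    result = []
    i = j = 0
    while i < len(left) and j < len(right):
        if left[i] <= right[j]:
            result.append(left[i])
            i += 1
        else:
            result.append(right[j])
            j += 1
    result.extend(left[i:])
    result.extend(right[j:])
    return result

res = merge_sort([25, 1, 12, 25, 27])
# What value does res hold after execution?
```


merge_sort([25, 1, 12, 25, 27])
Split into [25, 1] and [12, 25, 27]
Left sorted: [1, 25]
Right sorted: [12, 25, 27]
Merge [1, 25] and [12, 25, 27]
= [1, 12, 25, 25, 27]


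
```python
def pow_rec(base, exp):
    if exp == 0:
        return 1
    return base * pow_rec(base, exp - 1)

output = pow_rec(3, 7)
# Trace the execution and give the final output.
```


pow_rec(3, 7)
= 3 * pow_rec(3, 6)
= 3 * 3 * pow_rec(3, 5)
= 3 * 3 * 3 * pow_rec(3, 4)
= 3 * 3 * 3 * 3 * pow_rec(3, 3)
= 3 * 3 * 3 * 3 * 3 * pow_rec(3, 2)
= 3 * 3 * 3 * 3 * 3 * 3 * pow_rec(3, 1)
= 3 * 3 * 3 * 3 * 3 * 3 * 3 * pow_rec(3, 0)
= 3 * 3 * 3 * 3 * 3 * 3 * 3 * 1
= 2187


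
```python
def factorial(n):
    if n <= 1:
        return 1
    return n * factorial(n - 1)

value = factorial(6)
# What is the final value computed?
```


factorial(6)
= 6 * factorial(5)
= 6 * 5 * factorial(4)
= 6 * 5 * 4 * factorial(3)
= 6 * 5 * 4 * 3 * factorial(2)
= 6 * 5 * 4 * 3 * 2 * factorial(1)
= 6 * 5 * 4 * 3 * 2 * 1
= 720


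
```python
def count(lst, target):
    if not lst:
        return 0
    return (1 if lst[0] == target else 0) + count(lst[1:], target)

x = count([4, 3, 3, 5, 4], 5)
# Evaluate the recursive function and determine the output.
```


count([4, 3, 3, 5, 4], 5)
lst[0]=4 != 5: 0 + count([3, 3, 5, 4], 5)
lst[0]=3 != 5: 0 + count([3, 5, 4], 5)
lst[0]=3 != 5: 0 + count([5, 4], 5)
lst[0]=5 == 5: 1 + count([4], 5)
lst[0]=4 != 5: 0 + count([], 5)
= 1


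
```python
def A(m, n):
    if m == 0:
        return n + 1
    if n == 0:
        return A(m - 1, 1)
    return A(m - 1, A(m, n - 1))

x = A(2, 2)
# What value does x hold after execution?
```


A(2, 2)
= A(1, A(2, 1))
First compute A(2, 1) = 5
= A(1, 5)
= 7


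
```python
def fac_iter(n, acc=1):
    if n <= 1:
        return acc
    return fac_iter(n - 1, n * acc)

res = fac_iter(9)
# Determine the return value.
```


fac_iter(9, 1)
= fac_iter(8, 9 * 1) = fac_iter(8, 9)
= fac_iter(7, 8 * 9) = fac_iter(7, 72)
= fac_iter(6, 7 * 72) = fac_iter(6, 504)
= fac_iter(5, 6 * 504) = fac_iter(5, 3024)
= fac_iter(4, 5 * 3024) = fac_iter(4, 15120)
= fac_iter(3, 4 * 15120) = fac_iter(3, 60480)
= fac_iter(2, 3 * 60480) = fac_iter(2, 181440)
= fac_iter(1, 2 * 181440) = fac_iter(1, 362880)
n <= 1, return acc = 362880


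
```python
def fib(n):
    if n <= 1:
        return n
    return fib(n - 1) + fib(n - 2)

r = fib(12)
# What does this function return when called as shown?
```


fib(12)
= fib(11) + fib(10)
= (fib(10) + fib(9)) + fib(10)
Computing bottom-up: fib(0)=0, fib(1)=1, fib(2)=1, fib(3)=2, fib(4)=3, fib(5)=5, fib(6)=8, fib(7)=13, fib(8)=21, fib(9)=34, fib(10)=55, fib(11)=89, fib(12)=144
= 144


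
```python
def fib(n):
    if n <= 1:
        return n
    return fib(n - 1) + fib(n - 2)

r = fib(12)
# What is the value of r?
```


fib(12)
= fib(11) + fib(10)
= (fib(10) + fib(9)) + fib(10)
Computing bottom-up: fib(0)=0, fib(1)=1, fib(2)=1, fib(3)=2, fib(4)=3, fib(5)=5, fib(6)=8, fib(7)=13, fib(8)=21, fib(9)=34, fib(10)=55, fib(11)=89, fib(12)=144
= 144


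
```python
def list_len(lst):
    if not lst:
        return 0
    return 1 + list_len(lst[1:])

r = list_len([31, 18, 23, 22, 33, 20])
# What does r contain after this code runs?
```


list_len([31, 18, 23, 22, 33, 20])
= 1 + list_len([18, 23, 22, 33, 20])
= 1 + 1 + list_len([23, 22, 33, 20])
= 1 + 1 + 1 + list_len([22, 33, 20])
= 1 + 1 + 1 + 1 + list_len([33, 20])
= 1 + 1 + 1 + 1 + 1 + list_len([20])
= 1 + 1 + 1 + 1 + 1 + 1 + list_len([])
= 1 + 1 + 1 + 1 + 1 + 1 + 0
= 6


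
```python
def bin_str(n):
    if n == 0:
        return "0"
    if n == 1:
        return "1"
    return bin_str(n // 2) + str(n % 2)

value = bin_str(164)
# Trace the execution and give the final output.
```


bin_str(164)
= bin_str(82) + "0"
= bin_str(41) + "0" + "0"
= bin_str(20) + "1" + "0" + "0"
= bin_str(10) + "0" + "1" + "0" + "0"
= bin_str(5) + "0" + "0" + "1" + "0" + "0"
= bin_str(2) + "1" + "0" + "0" + "1" + "0" + "0"
= bin_str(1) + "0" + "1" + "0" + "0" + "1" + "0" + "0"
= "1" + "0" + "1" + "0" + "0" + "1" + "0" + "0"
= "10100100"


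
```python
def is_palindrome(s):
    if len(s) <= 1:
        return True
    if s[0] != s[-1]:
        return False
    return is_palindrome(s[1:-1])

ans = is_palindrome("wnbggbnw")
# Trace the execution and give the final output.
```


is_palindrome("wnbggbnw")
"wnbggbnw": s[0]='w' == s[-1]='w' -> is_palindrome("nbggbn")
"nbggbn": s[0]='n' == s[-1]='n' -> is_palindrome("bggb")
"bggb": s[0]='b' == s[-1]='b' -> is_palindrome("gg")
"gg": s[0]='g' == s[-1]='g' -> is_palindrome("")
"": len <= 1 -> True
= True


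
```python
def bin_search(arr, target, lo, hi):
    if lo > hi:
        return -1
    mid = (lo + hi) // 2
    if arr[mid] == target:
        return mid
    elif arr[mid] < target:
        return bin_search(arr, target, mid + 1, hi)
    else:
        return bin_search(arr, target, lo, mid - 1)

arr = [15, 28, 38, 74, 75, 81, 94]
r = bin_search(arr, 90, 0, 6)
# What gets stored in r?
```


bin_search(arr, 90, 0, 6)
lo=0, hi=6, mid=3, arr[mid]=74
74 < 90, search right half
lo=4, hi=6, mid=5, arr[mid]=81
81 < 90, search right half
lo=6, hi=6, mid=6, arr[mid]=94
94 > 90, search left half
lo > hi, target not found, return -1
= -1


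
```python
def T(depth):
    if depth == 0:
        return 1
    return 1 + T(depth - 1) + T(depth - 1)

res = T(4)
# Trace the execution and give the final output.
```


T(4)
= 1 + T(3) + T(3)
= 1 + 2 * T(3)
T(k) = 2^(k+1) - 1
T(0) = 1
T(1) = 3
T(2) = 7
T(3) = 15
T(4) = 31
T(4) = 2^5 - 1 = 31


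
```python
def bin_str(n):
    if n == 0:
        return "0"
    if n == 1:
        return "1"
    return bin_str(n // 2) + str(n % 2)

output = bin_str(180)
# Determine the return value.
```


bin_str(180)
= bin_str(90) + "0"
= bin_str(45) + "0" + "0"
= bin_str(22) + "1" + "0" + "0"
= bin_str(11) + "0" + "1" + "0" + "0"
= bin_str(5) + "1" + "0" + "1" + "0" + "0"
= bin_str(2) + "1" + "1" + "0" + "1" + "0" + "0"
= bin_str(1) + "0" + "1" + "1" + "0" + "1" + "0" + "0"
= "1" + "0" + "1" + "1" + "0" + "1" + "0" + "0"
= "10110100"


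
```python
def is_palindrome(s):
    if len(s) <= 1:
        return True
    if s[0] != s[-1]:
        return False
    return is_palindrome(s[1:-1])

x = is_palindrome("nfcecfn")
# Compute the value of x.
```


is_palindrome("nfcecfn")
"nfcecfn": s[0]='n' == s[-1]='n' -> is_palindrome("fcecf")
"fcecf": s[0]='f' == s[-1]='f' -> is_palindrome("cec")
"cec": s[0]='c' == s[-1]='c' -> is_palindrome("e")
"e": len <= 1 -> True
= True


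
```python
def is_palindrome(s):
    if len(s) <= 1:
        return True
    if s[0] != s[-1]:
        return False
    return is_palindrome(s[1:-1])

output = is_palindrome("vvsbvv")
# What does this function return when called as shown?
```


is_palindrome("vvsbvv")
"vvsbvv": s[0]='v' == s[-1]='v' -> is_palindrome("vsbv")
"vsbv": s[0]='v' == s[-1]='v' -> is_palindrome("sb")
"sb": s[0]='s' != s[-1]='b' -> False
= False


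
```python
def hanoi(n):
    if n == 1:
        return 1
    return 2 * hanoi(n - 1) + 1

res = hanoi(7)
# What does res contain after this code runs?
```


hanoi(7)
= 2 * hanoi(6) + 1
= 2 * (2 * hanoi(5) + 1) + 1
= 2 * (2 * (2 * hanoi(4) + 1) + 1) + 1
= 2 * (2 * (2 * (2 * hanoi(3) + 1) + 1) + 1) + 1
= 2 * (2 * (2 * (2 * (2 * hanoi(2) + 1) + 1) + 1) + 1) + 1
= 2 * (2 * (2 * (2 * (2 * (2 * hanoi(1) + 1) + 1) + 1) + 1) + 1) + 1
Now compute bottom-up:
hanoi(1) = 1
hanoi(2) = 2 * 1 + 1 = 3
hanoi(3) = 2 * 3 + 1 = 7
hanoi(4) = 2 * 7 + 1 = 15
hanoi(5) = 2 * 15 + 1 = 31
hanoi(6) = 2 * 31 + 1 = 63
hanoi(7) = 2 * 63 + 1 = 127
= 127


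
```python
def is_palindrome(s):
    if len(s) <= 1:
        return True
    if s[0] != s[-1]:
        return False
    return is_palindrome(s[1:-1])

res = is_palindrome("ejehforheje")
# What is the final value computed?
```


is_palindrome("ejehforheje")
"ejehforheje": s[0]='e' == s[-1]='e' -> is_palindrome("jehforhej")
"jehforhej": s[0]='j' == s[-1]='j' -> is_palindrome("ehforhe")
"ehforhe": s[0]='e' == s[-1]='e' -> is_palindrome("hforh")
"hforh": s[0]='h' == s[-1]='h' -> is_palindrome("for")
"for": s[0]='f' != s[-1]='r' -> False
= False


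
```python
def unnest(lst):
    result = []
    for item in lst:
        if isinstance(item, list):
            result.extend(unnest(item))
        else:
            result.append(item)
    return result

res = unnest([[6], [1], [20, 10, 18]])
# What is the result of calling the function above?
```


unnest([[6], [1], [20, 10, 18]])
Processing each element:
  [6] is a list -> unnest recursively -> [6]
  [1] is a list -> unnest recursively -> [1]
  [20, 10, 18] is a list -> unnest recursively -> [20, 10, 18]
= [6, 1, 20, 10, 18]


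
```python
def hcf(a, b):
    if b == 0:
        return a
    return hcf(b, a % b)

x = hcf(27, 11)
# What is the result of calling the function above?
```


hcf(27, 11)
= hcf(11, 27 % 11) = hcf(11, 5)
= hcf(5, 11 % 5) = hcf(5, 1)
= hcf(1, 5 % 1) = hcf(1, 0)
b == 0, return a = 1


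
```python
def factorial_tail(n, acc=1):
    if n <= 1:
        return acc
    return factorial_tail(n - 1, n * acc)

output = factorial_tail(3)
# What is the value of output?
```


factorial_tail(3, 1)
= factorial_tail(2, 3 * 1) = factorial_tail(2, 3)
= factorial_tail(1, 2 * 3) = factorial_tail(1, 6)
n <= 1, return acc = 6


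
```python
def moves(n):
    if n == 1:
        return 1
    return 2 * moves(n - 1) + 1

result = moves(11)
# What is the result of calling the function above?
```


moves(11)
= 2 * moves(10) + 1
= 2 * (2 * moves(9) + 1) + 1
= 2 * (2 * (2 * moves(8) + 1) + 1) + 1
= 2 * (2 * (2 * (2 * moves(7) + 1) + 1) + 1) + 1
= 2 * (2 * (2 * (2 * (2 * moves(6) + 1) + 1) + 1) + 1) + 1
= 2 * (2 * (2 * (2 * (2 * (2 * moves(5) + 1) + 1) + 1) + 1) + 1) + 1
= 2 * (2 * (2 * (2 * (2 * (2 * (2 * moves(4) + 1) + 1) + 1) + 1) + 1) + 1) + 1
= 2 * (2 * (2 * (2 * (2 * (2 * (2 * (2 * moves(3) + 1) + 1) + 1) + 1) + 1) + 1) + 1) + 1
= 2 * (2 * (2 * (2 * (2 * (2 * (2 * (2 * (2 * moves(2) + 1) + 1) + 1) + 1) + 1) + 1) + 1) + 1) + 1
= 2 * (2 * (2 * (2 * (2 * (2 * (2 * (2 * (2 * (2 * moves(1) + 1) + 1) + 1) + 1) + 1) + 1) + 1) + 1) + 1) + 1
Now compute bottom-up:
moves(1) = 1
moves(2) = 2 * 1 + 1 = 3
moves(3) = 2 * 3 + 1 = 7
moves(4) = 2 * 7 + 1 = 15
moves(5) = 2 * 15 + 1 = 31
moves(6) = 2 * 31 + 1 = 63
moves(7) = 2 * 63 + 1 = 127
moves(8) = 2 * 127 + 1 = 255
moves(9) = 2 * 255 + 1 = 511
moves(10) = 2 * 511 + 1 = 1023
moves(11) = 2 * 1023 + 1 = 2047
= 2047


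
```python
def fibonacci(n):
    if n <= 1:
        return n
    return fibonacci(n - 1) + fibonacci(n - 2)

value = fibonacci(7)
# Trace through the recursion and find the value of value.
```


fibonacci(7)
= fibonacci(6) + fibonacci(5)
= (fibonacci(5) + fibonacci(4)) + fibonacci(5)
Computing bottom-up: fibonacci(0)=0, fibonacci(1)=1, fibonacci(2)=1, fibonacci(3)=2, fibonacci(4)=3, fibonacci(5)=5, fibonacci(6)=8, fibonacci(7)=13
= 13


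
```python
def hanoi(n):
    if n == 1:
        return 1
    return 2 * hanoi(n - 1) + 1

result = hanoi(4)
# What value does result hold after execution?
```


hanoi(4)
= 2 * hanoi(3) + 1
= 2 * (2 * hanoi(2) + 1) + 1
= 2 * (2 * (2 * hanoi(1) + 1) + 1) + 1
Now compute bottom-up:
hanoi(1) = 1
hanoi(2) = 2 * 1 + 1 = 3
hanoi(3) = 2 * 3 + 1 = 7
hanoi(4) = 2 * 7 + 1 = 15
= 15


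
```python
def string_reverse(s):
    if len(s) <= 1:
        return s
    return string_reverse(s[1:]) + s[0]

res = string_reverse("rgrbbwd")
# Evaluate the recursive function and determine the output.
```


string_reverse("rgrbbwd")
= string_reverse("grbbwd") + "r"
= string_reverse("rbbwd") + "g" + "r"
= string_reverse("bbwd") + "r" + "g" + "r"
= string_reverse("bwd") + "b" + "r" + "g" + "r"
= string_reverse("wd") + "b" + "b" + "r" + "g" + "r"
= string_reverse("d") + "w" + "b" + "b" + "r" + "g" + "r"
= "d" + "w" + "b" + "b" + "r" + "g" + "r"
= "dwbbrgr"


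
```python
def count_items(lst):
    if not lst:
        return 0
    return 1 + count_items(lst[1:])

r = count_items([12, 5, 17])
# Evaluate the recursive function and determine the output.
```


count_items([12, 5, 17])
= 1 + count_items([5, 17])
= 1 + 1 + count_items([17])
= 1 + 1 + 1 + count_items([])
= 1 + 1 + 1 + 0
= 3


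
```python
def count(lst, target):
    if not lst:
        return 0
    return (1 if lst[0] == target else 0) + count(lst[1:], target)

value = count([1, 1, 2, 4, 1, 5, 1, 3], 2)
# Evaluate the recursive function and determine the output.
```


count([1, 1, 2, 4, 1, 5, 1, 3], 2)
lst[0]=1 != 2: 0 + count([1, 2, 4, 1, 5, 1, 3], 2)
lst[0]=1 != 2: 0 + count([2, 4, 1, 5, 1, 3], 2)
lst[0]=2 == 2: 1 + count([4, 1, 5, 1, 3], 2)
lst[0]=4 != 2: 0 + count([1, 5, 1, 3], 2)
lst[0]=1 != 2: 0 + count([5, 1, 3], 2)
lst[0]=5 != 2: 0 + count([1, 3], 2)
lst[0]=1 != 2: 0 + count([3], 2)
lst[0]=3 != 2: 0 + count([], 2)
= 1


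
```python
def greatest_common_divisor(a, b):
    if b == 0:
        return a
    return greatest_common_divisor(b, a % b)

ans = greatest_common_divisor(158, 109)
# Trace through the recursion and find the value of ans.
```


greatest_common_divisor(158, 109)
= greatest_common_divisor(109, 158 % 109) = greatest_common_divisor(109, 49)
= greatest_common_divisor(49, 109 % 49) = greatest_common_divisor(49, 11)
= greatest_common_divisor(11, 49 % 11) = greatest_common_divisor(11, 5)
= greatest_common_divisor(5, 11 % 5) = greatest_common_divisor(5, 1)
= greatest_common_divisor(1, 5 % 1) = greatest_common_divisor(1, 0)
b == 0, return a = 1


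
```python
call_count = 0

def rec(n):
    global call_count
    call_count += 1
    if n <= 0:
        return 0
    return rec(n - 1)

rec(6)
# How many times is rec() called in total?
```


rec(6) calls rec(5) calls ... calls rec(0)
Total calls: 6 + 1 (for base case) = 7


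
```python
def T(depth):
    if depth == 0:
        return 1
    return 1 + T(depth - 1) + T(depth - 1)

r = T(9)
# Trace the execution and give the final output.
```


T(9)
= 1 + T(8) + T(8)
= 1 + 2 * T(8)
T(k) = 2^(k+1) - 1
T(0) = 1
T(1) = 3
T(2) = 7
T(3) = 15
T(4) = 31
T(9) = 2^10 - 1 = 1023


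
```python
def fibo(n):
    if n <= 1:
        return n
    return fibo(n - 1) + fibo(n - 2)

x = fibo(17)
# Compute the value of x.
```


fibo(17)
= fibo(16) + fibo(15)
= (fibo(15) + fibo(14)) + fibo(15)
Computing bottom-up: fibo(0)=0, fibo(1)=1, fibo(2)=1, fibo(3)=2, fibo(4)=3, fibo(5)=5, fibo(6)=8, fibo(7)=13, fibo(8)=21, fibo(9)=34, fibo(10)=55, fibo(11)=89, fibo(12)=144, fibo(13)=233, fibo(14)=377, fibo(15)=610, fibo(16)=987, fibo(17)=1597
= 1597


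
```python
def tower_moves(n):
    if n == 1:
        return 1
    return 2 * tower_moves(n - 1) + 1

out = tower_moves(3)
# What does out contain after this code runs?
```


tower_moves(3)
= 2 * tower_moves(2) + 1
= 2 * (2 * tower_moves(1) + 1) + 1
Now compute bottom-up:
tower_moves(1) = 1
tower_moves(2) = 2 * 1 + 1 = 3
tower_moves(3) = 2 * 3 + 1 = 7
= 7
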